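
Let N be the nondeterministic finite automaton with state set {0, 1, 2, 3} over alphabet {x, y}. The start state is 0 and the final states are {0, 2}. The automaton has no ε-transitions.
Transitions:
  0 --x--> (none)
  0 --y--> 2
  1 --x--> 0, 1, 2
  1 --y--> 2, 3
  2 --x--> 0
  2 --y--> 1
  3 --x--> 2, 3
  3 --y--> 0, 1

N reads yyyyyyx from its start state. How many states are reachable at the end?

3

Start: {0}
read y: {2}
read y: {1}
read y: {2, 3}
read y: {0, 1}
read y: {2, 3}
read y: {0, 1}
read x: {0, 1, 2}
Final reachable set {0, 1, 2} has 3 states.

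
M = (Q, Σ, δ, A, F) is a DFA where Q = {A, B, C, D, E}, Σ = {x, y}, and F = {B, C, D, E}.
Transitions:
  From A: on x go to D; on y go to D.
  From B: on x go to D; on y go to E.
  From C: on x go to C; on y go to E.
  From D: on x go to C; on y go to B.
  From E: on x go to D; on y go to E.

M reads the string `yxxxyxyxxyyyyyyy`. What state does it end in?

A --y--> D
D --x--> C
C --x--> C
C --x--> C
C --y--> E
E --x--> D
D --y--> B
B --x--> D
D --x--> C
C --y--> E
E --y--> E
E --y--> E
E --y--> E
E --y--> E
E --y--> E
E --y--> E

E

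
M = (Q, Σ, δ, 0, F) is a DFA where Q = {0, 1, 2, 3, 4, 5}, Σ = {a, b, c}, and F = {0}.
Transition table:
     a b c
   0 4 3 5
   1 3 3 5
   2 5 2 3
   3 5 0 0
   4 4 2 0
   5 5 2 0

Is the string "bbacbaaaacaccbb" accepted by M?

rejected

0 --b--> 3
3 --b--> 0
0 --a--> 4
4 --c--> 0
0 --b--> 3
3 --a--> 5
5 --a--> 5
5 --a--> 5
5 --a--> 5
5 --c--> 0
0 --a--> 4
4 --c--> 0
0 --c--> 5
5 --b--> 2
2 --b--> 2
End in state 2, which is not an accepting state.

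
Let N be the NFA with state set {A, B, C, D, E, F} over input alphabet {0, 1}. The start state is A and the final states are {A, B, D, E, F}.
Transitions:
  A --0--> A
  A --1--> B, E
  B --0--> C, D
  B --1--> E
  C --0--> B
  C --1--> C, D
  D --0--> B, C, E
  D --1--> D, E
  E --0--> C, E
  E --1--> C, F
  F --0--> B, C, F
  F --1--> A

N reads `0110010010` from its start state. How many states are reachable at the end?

Start: {A}
read 0: {A}
read 1: {B, E}
read 1: {C, E, F}
read 0: {B, C, E, F}
read 0: {B, C, D, E, F}
read 1: {A, C, D, E, F}
read 0: {A, B, C, E, F}
read 0: {A, B, C, D, E, F}
read 1: {A, B, C, D, E, F}
read 0: {A, B, C, D, E, F}
Final reachable set {A, B, C, D, E, F} has 6 states.

6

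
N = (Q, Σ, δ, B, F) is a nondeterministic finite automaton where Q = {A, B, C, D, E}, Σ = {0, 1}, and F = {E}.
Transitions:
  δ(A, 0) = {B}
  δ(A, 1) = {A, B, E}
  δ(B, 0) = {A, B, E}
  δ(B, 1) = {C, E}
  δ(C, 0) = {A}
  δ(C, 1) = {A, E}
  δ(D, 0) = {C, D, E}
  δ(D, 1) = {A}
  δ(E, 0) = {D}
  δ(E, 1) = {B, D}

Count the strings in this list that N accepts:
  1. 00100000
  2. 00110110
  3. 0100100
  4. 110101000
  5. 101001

5

00100000: accepted
00110110: accepted
0100100: accepted
110101000: accepted
101001: accepted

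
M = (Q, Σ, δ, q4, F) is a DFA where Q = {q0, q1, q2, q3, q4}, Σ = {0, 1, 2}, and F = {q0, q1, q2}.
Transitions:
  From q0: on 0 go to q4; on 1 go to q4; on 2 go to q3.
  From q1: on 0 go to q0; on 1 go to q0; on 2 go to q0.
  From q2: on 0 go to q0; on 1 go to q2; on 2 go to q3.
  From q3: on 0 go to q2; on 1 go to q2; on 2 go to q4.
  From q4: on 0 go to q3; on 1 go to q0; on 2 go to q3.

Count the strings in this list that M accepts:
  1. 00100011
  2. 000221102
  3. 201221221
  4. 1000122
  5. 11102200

3

00100011: accepted
000221102: rejected
201221221: accepted
1000122: rejected
11102200: accepted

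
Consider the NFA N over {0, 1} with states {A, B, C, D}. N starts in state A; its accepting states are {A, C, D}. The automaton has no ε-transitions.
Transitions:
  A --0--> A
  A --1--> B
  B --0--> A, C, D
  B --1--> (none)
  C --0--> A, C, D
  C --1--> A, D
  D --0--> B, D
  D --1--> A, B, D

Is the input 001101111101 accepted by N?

rejected

Start: {A}
read 0: {A}
read 0: {A}
read 1: {B}
read 1: {}
The reachable set is empty and stays empty for the remaining 8 symbols.
Reachable ∩ accepting = {} — empty.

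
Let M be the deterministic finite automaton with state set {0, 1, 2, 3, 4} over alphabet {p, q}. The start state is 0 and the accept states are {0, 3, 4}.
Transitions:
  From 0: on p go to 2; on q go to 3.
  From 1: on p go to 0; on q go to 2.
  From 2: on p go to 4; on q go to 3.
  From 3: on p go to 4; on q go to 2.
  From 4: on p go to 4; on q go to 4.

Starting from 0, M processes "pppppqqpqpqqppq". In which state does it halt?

0 --p--> 2
2 --p--> 4
4 --p--> 4
4 --p--> 4
4 --p--> 4
4 --q--> 4
4 --q--> 4
4 --p--> 4
4 --q--> 4
4 --p--> 4
4 --q--> 4
4 --q--> 4
4 --p--> 4
4 --p--> 4
4 --q--> 4

4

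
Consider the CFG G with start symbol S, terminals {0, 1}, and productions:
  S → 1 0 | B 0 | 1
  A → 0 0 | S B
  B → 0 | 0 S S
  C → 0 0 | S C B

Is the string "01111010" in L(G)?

no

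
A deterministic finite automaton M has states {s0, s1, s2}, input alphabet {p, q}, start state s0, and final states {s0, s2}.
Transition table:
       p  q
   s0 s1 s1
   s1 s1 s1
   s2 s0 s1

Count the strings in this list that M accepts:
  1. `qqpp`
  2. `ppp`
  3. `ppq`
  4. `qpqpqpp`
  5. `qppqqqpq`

`qqpp`: rejected
`ppp`: rejected
`ppq`: rejected
`qpqpqpp`: rejected
`qppqqqpq`: rejected

0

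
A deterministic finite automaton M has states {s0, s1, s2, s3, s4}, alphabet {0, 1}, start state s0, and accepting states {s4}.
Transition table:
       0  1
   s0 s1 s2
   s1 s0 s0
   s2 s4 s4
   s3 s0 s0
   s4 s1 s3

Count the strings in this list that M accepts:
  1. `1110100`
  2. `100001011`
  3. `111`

`1110100`: rejected
`100001011`: rejected
`111`: rejected

0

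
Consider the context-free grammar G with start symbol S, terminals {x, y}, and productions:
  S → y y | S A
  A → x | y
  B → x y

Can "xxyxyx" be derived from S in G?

no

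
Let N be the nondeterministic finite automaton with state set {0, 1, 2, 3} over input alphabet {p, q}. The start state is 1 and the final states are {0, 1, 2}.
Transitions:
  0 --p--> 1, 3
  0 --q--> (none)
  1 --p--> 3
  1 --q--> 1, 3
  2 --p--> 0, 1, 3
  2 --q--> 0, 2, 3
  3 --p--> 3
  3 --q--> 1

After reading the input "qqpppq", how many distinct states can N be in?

1

Start: {1}
read q: {1, 3}
read q: {1, 3}
read p: {3}
read p: {3}
read p: {3}
read q: {1}
Final reachable set {1} has 1 state.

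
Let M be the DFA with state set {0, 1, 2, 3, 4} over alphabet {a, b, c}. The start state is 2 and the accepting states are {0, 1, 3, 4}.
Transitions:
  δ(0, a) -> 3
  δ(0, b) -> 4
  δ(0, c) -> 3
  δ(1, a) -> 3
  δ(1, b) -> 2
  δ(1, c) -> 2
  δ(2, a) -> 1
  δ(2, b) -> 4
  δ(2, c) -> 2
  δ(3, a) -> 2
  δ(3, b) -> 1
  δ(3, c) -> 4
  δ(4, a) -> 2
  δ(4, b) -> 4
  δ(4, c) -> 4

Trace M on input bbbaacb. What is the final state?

2 --b--> 4
4 --b--> 4
4 --b--> 4
4 --a--> 2
2 --a--> 1
1 --c--> 2
2 --b--> 4

4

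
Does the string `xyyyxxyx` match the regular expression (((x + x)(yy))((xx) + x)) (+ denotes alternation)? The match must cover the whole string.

No split of xyyyxxyx into u·v has ((x+x)(yy)) matching u and ((xx)+x) matching v.

no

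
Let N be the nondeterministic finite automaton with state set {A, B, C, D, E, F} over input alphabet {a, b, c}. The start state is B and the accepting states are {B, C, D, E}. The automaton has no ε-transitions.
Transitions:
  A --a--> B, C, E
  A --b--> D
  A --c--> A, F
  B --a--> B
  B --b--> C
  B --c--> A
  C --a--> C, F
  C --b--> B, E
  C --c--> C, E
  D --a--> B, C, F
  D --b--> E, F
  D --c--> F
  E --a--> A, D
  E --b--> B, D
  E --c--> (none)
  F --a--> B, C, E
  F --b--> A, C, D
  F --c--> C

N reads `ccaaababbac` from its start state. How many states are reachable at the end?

Start: {B}
read c: {A}
read c: {A, F}
read a: {B, C, E}
read a: {A, B, C, D, F}
read a: {B, C, E, F}
read b: {A, B, C, D, E}
read a: {A, B, C, D, E, F}
read b: {A, B, C, D, E, F}
read b: {A, B, C, D, E, F}
read a: {A, B, C, D, E, F}
read c: {A, C, E, F}
Final reachable set {A, C, E, F} has 4 states.

4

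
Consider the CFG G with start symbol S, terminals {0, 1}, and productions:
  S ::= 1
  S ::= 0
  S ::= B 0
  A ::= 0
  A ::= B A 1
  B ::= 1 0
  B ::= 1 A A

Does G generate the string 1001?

no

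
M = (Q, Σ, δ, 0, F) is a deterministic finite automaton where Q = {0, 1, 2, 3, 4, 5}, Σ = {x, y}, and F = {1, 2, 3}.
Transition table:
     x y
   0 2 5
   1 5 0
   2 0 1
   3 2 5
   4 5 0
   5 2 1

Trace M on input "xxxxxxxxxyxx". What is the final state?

0 --x--> 2
2 --x--> 0
0 --x--> 2
2 --x--> 0
0 --x--> 2
2 --x--> 0
0 --x--> 2
2 --x--> 0
0 --x--> 2
2 --y--> 1
1 --x--> 5
5 --x--> 2

2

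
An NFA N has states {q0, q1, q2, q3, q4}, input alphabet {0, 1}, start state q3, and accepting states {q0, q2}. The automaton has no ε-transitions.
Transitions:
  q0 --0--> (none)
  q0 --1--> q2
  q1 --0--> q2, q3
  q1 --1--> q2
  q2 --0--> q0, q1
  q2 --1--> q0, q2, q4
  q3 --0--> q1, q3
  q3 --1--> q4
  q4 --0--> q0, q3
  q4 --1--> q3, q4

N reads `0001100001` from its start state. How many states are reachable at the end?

Start: {q3}
read 0: {q1, q3}
read 0: {q1, q2, q3}
read 0: {q0, q1, q2, q3}
read 1: {q0, q2, q4}
read 1: {q0, q2, q3, q4}
read 0: {q0, q1, q3}
read 0: {q1, q2, q3}
read 0: {q0, q1, q2, q3}
read 0: {q0, q1, q2, q3}
read 1: {q0, q2, q4}
Final reachable set {q0, q2, q4} has 3 states.

3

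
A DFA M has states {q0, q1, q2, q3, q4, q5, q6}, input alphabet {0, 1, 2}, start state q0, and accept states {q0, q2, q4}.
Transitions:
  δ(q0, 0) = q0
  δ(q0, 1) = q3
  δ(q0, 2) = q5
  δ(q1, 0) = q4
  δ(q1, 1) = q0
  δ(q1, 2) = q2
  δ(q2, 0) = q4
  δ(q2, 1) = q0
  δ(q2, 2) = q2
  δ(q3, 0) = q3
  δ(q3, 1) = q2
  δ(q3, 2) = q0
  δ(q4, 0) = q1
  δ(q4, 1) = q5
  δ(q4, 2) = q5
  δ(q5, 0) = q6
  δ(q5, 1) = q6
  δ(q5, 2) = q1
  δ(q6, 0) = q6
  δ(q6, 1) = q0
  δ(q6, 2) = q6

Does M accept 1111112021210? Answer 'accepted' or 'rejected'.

rejected

q0 --1--> q3
q3 --1--> q2
q2 --1--> q0
q0 --1--> q3
q3 --1--> q2
q2 --1--> q0
q0 --2--> q5
q5 --0--> q6
q6 --2--> q6
q6 --1--> q0
q0 --2--> q5
q5 --1--> q6
q6 --0--> q6
End in state q6, which is not an accepting state.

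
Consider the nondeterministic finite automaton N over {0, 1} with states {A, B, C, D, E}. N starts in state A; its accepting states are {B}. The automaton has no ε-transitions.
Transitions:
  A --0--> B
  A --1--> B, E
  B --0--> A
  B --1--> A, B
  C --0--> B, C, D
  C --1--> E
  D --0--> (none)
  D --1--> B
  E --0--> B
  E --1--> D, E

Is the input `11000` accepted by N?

Start: {A}
read 1: {B, E}
read 1: {A, B, D, E}
read 0: {A, B}
read 0: {A, B}
read 0: {A, B}
Reachable ∩ accepting = {B} — nonempty.

accepted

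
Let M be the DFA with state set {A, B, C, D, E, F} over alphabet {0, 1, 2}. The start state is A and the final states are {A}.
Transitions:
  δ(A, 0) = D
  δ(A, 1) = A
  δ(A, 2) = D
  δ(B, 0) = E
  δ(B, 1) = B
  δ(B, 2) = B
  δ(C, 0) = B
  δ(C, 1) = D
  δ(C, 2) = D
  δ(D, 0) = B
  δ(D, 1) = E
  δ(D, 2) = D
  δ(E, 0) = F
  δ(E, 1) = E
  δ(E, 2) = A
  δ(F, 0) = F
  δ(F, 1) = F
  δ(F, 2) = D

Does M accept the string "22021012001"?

A --2--> D
D --2--> D
D --0--> B
B --2--> B
B --1--> B
B --0--> E
E --1--> E
E --2--> A
A --0--> D
D --0--> B
B --1--> B
End in state B, which is not an accepting state.

rejected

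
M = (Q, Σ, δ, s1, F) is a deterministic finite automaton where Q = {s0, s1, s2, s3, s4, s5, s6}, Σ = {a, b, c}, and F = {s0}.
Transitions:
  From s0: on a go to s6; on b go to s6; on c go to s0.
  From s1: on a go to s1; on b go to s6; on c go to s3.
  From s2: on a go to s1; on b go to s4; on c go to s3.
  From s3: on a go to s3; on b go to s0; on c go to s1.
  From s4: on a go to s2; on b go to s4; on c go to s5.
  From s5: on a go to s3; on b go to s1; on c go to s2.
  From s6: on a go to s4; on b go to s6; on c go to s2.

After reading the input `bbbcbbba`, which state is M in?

s1 --b--> s6
s6 --b--> s6
s6 --b--> s6
s6 --c--> s2
s2 --b--> s4
s4 --b--> s4
s4 --b--> s4
s4 --a--> s2

s2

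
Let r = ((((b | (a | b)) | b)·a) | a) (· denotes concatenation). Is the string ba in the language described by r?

The left alternative (((b|(a|b))|b)·a) matches ba.

yes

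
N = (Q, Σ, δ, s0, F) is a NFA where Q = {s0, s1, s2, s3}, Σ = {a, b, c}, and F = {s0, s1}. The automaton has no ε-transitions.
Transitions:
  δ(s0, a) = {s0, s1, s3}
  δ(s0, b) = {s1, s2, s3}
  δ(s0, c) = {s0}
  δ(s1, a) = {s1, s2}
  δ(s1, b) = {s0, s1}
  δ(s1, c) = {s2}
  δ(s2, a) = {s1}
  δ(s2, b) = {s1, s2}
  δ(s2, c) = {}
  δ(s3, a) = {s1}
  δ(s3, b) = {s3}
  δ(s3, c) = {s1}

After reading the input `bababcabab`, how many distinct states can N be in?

4

Start: {s0}
read b: {s1, s2, s3}
read a: {s1, s2}
read b: {s0, s1, s2}
read a: {s0, s1, s2, s3}
read b: {s0, s1, s2, s3}
read c: {s0, s1, s2}
read a: {s0, s1, s2, s3}
read b: {s0, s1, s2, s3}
read a: {s0, s1, s2, s3}
read b: {s0, s1, s2, s3}
Final reachable set {s0, s1, s2, s3} has 4 states.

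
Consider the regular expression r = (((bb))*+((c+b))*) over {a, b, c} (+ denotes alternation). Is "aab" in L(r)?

no

Neither ((bb))* nor ((c+b))* matches aab.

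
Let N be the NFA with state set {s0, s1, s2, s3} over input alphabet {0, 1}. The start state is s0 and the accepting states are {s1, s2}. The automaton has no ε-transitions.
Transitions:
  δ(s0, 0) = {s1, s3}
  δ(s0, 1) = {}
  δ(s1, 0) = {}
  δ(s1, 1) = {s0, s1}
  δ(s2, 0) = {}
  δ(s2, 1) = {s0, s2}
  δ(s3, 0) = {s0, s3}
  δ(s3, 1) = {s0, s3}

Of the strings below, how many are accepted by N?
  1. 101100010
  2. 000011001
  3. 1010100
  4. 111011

1

101100010: rejected
000011001: accepted
1010100: rejected
111011: rejected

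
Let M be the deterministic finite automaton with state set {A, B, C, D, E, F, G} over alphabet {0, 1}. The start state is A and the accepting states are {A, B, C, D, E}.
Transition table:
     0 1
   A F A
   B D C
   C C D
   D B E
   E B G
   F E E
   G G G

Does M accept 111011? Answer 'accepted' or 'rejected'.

A --1--> A
A --1--> A
A --1--> A
A --0--> F
F --1--> E
E --1--> G
End in state G, which is not an accepting state.

rejected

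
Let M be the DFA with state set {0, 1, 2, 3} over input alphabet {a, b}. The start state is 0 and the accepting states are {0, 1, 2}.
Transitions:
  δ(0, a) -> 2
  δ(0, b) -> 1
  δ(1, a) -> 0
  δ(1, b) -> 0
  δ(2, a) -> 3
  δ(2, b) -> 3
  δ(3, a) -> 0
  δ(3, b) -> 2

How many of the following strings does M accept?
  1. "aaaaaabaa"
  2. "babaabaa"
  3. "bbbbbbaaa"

3

"aaaaaabaa": accepted
"babaabaa": accepted
"bbbbbbaaa": accepted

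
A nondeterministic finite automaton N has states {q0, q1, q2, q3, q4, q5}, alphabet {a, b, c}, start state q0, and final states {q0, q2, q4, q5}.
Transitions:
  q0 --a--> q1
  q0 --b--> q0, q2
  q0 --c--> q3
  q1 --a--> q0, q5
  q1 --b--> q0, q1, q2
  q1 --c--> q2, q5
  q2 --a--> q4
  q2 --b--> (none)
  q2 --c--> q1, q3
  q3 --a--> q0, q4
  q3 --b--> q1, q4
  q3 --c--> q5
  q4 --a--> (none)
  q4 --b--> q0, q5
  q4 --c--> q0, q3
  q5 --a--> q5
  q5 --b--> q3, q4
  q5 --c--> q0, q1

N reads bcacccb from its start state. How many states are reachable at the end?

5

Start: {q0}
read b: {q0, q2}
read c: {q1, q3}
read a: {q0, q4, q5}
read c: {q0, q1, q3}
read c: {q2, q3, q5}
read c: {q0, q1, q3, q5}
read b: {q0, q1, q2, q3, q4}
Final reachable set {q0, q1, q2, q3, q4} has 5 states.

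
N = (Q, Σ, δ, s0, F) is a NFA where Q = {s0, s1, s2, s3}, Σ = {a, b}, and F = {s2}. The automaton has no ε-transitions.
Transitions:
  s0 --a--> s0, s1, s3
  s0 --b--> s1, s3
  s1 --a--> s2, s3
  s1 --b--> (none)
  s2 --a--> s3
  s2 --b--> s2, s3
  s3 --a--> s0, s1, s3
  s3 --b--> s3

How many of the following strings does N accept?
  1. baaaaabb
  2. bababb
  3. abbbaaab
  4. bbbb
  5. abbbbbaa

4

baaaaabb: accepted
bababb: accepted
abbbaaab: accepted
bbbb: rejected
abbbbbaa: accepted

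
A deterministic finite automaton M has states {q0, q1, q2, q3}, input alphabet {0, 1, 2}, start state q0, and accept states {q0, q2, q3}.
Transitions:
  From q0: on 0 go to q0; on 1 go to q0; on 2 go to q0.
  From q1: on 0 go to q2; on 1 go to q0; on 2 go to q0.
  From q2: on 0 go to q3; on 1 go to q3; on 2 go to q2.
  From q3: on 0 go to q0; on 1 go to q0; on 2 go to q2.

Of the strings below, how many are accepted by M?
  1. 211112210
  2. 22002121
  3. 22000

3

211112210: accepted
22002121: accepted
22000: accepted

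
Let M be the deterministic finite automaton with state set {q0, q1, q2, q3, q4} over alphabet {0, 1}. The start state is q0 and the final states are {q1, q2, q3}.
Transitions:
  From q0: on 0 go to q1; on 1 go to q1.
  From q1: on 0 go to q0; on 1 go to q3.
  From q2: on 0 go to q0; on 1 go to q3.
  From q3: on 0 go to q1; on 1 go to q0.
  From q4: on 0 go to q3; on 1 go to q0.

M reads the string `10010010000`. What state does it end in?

q0 --1--> q1
q1 --0--> q0
q0 --0--> q1
q1 --1--> q3
q3 --0--> q1
q1 --0--> q0
q0 --1--> q1
q1 --0--> q0
q0 --0--> q1
q1 --0--> q0
q0 --0--> q1

q1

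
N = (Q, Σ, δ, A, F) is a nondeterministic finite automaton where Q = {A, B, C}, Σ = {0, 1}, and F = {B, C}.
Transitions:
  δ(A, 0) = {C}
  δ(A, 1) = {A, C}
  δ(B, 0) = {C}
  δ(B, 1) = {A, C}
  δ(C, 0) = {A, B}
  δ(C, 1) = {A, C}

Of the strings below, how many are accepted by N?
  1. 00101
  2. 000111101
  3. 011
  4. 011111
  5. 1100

00101: accepted
000111101: accepted
011: accepted
011111: accepted
1100: accepted

5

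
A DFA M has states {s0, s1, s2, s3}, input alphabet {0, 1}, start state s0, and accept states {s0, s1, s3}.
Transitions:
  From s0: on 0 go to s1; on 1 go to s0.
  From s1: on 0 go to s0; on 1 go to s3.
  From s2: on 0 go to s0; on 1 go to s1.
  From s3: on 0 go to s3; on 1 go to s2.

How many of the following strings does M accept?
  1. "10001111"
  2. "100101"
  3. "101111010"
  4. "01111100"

"10001111": accepted
"100101": accepted
"101111010": accepted
"01111100": accepted

4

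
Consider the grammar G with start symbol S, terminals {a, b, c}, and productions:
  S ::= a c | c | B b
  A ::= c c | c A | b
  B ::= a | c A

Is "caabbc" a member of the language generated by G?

no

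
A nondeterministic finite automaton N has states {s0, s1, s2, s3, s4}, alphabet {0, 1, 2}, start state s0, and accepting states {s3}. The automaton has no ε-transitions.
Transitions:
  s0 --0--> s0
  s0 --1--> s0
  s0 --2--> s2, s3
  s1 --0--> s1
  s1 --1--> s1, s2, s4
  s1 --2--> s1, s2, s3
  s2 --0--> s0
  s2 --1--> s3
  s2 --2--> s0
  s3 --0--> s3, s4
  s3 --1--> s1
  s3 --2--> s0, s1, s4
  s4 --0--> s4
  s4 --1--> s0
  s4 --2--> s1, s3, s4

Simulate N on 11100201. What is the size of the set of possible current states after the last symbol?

2

Start: {s0}
read 1: {s0}
read 1: {s0}
read 1: {s0}
read 0: {s0}
read 0: {s0}
read 2: {s2, s3}
read 0: {s0, s3, s4}
read 1: {s0, s1}
Final reachable set {s0, s1} has 2 states.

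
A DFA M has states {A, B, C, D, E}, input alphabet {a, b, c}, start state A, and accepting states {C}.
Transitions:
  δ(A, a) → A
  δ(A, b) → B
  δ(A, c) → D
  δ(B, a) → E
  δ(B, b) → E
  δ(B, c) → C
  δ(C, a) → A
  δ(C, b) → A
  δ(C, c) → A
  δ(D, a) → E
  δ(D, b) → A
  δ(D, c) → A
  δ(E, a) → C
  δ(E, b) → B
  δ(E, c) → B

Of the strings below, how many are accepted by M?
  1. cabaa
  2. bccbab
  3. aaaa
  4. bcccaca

cabaa: accepted
bccbab: rejected
aaaa: rejected
bcccaca: rejected

1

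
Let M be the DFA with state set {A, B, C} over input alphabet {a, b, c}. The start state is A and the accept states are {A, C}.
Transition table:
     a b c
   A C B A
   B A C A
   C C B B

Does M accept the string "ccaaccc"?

accepted

A --c--> A
A --c--> A
A --a--> C
C --a--> C
C --c--> B
B --c--> A
A --c--> A
End in state A, which is an accepting state.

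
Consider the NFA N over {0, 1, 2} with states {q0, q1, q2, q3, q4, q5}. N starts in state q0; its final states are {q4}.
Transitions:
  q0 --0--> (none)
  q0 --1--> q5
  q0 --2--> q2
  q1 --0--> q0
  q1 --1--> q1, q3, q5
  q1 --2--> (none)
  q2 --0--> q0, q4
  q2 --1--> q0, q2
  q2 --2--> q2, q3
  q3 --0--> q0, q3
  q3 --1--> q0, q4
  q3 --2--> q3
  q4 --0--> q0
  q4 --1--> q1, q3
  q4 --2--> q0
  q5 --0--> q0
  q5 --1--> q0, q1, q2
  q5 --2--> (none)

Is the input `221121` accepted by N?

accepted

Start: {q0}
read 2: {q2}
read 2: {q2, q3}
read 1: {q0, q2, q4}
read 1: {q0, q1, q2, q3, q5}
read 2: {q2, q3}
read 1: {q0, q2, q4}
Reachable ∩ accepting = {q4} — nonempty.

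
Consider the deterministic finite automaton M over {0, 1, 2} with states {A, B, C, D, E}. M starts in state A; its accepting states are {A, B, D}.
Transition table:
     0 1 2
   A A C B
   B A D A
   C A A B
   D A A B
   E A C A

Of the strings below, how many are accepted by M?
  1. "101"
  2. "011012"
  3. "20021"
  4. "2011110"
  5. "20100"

4

"101": rejected
"011012": accepted
"20021": accepted
"2011110": accepted
"20100": accepted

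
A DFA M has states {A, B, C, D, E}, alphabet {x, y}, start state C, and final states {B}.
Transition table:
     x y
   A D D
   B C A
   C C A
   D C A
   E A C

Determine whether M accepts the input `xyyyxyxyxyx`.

rejected

C --x--> C
C --y--> A
A --y--> D
D --y--> A
A --x--> D
D --y--> A
A --x--> D
D --y--> A
A --x--> D
D --y--> A
A --x--> D
End in state D, which is not an accepting state.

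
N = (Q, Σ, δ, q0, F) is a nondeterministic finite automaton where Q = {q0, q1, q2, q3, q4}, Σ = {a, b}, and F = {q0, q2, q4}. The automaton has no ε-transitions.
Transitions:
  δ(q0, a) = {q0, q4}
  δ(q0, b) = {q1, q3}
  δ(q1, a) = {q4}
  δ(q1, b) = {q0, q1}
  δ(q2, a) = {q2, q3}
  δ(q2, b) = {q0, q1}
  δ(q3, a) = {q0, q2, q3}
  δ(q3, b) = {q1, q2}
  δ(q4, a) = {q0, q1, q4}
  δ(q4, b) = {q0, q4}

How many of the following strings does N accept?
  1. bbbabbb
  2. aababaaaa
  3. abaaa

bbbabbb: accepted
aababaaaa: accepted
abaaa: accepted

3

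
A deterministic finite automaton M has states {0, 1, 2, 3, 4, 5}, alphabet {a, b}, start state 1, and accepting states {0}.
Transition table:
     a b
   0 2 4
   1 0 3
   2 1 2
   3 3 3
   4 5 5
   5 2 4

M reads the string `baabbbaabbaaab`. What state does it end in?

1 --b--> 3
3 --a--> 3
3 --a--> 3
3 --b--> 3
3 --b--> 3
3 --b--> 3
3 --a--> 3
3 --a--> 3
3 --b--> 3
3 --b--> 3
3 --a--> 3
3 --a--> 3
3 --a--> 3
3 --b--> 3

3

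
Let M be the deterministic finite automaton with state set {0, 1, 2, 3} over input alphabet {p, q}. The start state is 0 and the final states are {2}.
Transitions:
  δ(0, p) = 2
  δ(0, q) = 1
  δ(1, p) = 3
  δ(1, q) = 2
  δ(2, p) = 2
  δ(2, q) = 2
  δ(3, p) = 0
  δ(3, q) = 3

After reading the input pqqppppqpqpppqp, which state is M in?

0 --p--> 2
2 --q--> 2
2 --q--> 2
2 --p--> 2
2 --p--> 2
2 --p--> 2
2 --p--> 2
2 --q--> 2
2 --p--> 2
2 --q--> 2
2 --p--> 2
2 --p--> 2
2 --p--> 2
2 --q--> 2
2 --p--> 2

2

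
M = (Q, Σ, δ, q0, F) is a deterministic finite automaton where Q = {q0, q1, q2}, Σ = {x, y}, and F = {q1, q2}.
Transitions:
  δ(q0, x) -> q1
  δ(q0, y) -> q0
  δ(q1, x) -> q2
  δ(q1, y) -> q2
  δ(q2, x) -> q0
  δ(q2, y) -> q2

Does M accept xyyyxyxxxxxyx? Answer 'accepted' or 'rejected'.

q0 --x--> q1
q1 --y--> q2
q2 --y--> q2
q2 --y--> q2
q2 --x--> q0
q0 --y--> q0
q0 --x--> q1
q1 --x--> q2
q2 --x--> q0
q0 --x--> q1
q1 --x--> q2
q2 --y--> q2
q2 --x--> q0
End in state q0, which is not an accepting state.

rejected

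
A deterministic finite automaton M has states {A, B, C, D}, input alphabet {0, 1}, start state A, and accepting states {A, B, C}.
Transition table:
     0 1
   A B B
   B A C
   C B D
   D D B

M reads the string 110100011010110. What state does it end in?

A --1--> B
B --1--> C
C --0--> B
B --1--> C
C --0--> B
B --0--> A
A --0--> B
B --1--> C
C --1--> D
D --0--> D
D --1--> B
B --0--> A
A --1--> B
B --1--> C
C --0--> B

B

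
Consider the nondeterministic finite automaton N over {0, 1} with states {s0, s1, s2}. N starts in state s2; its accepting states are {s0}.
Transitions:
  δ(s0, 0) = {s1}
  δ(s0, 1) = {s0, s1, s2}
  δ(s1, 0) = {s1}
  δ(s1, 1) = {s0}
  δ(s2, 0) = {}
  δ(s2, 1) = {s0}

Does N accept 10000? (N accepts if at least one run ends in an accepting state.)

rejected

Start: {s2}
read 1: {s0}
read 0: {s1}
read 0: {s1}
read 0: {s1}
read 0: {s1}
Reachable ∩ accepting = {} — empty.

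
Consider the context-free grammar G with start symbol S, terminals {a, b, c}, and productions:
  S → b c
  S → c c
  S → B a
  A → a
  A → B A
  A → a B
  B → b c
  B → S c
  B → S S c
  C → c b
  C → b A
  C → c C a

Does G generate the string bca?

yes

S ⇒ Ba ⇒ bca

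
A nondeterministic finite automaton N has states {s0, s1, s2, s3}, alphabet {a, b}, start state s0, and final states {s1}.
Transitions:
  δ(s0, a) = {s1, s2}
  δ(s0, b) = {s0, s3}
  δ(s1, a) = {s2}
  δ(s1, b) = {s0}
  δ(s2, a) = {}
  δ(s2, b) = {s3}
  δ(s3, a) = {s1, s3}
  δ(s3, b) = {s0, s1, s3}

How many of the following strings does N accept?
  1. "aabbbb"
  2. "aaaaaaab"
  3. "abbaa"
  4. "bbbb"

3

"aabbbb": accepted
"aaaaaaab": rejected
"abbaa": accepted
"bbbb": accepted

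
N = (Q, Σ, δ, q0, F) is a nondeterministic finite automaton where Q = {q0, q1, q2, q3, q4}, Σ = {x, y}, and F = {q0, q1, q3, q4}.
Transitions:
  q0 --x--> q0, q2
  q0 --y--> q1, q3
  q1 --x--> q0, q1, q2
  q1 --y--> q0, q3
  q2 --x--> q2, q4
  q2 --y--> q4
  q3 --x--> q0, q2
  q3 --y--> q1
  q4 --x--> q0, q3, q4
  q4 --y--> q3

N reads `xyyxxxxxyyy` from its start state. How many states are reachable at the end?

Start: {q0}
read x: {q0, q2}
read y: {q1, q3, q4}
read y: {q0, q1, q3}
read x: {q0, q1, q2}
read x: {q0, q1, q2, q4}
read x: {q0, q1, q2, q3, q4}
read x: {q0, q1, q2, q3, q4}
read x: {q0, q1, q2, q3, q4}
read y: {q0, q1, q3, q4}
read y: {q0, q1, q3}
read y: {q0, q1, q3}
Final reachable set {q0, q1, q3} has 3 states.

3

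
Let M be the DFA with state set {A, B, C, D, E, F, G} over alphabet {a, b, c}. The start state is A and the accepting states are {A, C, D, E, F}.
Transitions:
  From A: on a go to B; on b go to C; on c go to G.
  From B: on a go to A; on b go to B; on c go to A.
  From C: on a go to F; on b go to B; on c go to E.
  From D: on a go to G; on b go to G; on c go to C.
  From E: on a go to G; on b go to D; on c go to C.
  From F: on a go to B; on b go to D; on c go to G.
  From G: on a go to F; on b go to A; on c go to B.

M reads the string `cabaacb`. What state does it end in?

A --c--> G
G --a--> F
F --b--> D
D --a--> G
G --a--> F
F --c--> G
G --b--> A

A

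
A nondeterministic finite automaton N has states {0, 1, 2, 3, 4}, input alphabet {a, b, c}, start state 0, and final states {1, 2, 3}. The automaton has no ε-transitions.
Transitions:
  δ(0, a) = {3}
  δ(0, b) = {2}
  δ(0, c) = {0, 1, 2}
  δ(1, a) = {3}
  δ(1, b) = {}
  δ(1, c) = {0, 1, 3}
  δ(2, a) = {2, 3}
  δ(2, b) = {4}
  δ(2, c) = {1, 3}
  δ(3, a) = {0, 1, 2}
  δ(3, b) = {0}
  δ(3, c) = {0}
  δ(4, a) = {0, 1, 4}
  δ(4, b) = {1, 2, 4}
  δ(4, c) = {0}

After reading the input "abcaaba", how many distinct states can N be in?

5

Start: {0}
read a: {3}
read b: {0}
read c: {0, 1, 2}
read a: {2, 3}
read a: {0, 1, 2, 3}
read b: {0, 2, 4}
read a: {0, 1, 2, 3, 4}
Final reachable set {0, 1, 2, 3, 4} has 5 states.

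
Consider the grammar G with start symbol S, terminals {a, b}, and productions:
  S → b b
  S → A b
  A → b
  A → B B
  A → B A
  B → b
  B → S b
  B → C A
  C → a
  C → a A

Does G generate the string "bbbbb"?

S ⇒ Ab ⇒ BBb ⇒ SbBb ⇒ bbbBb ⇒ bbbbb

yes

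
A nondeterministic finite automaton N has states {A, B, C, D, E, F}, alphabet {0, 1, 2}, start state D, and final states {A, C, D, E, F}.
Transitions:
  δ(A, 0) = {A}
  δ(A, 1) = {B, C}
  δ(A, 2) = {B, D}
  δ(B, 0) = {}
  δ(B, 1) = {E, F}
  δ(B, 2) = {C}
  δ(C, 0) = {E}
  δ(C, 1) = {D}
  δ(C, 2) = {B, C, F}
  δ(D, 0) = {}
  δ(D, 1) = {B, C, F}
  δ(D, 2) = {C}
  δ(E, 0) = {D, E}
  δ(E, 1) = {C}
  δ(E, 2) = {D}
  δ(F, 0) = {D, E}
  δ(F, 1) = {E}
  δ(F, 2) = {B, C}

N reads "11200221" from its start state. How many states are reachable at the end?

3

Start: {D}
read 1: {B, C, F}
read 1: {D, E, F}
read 2: {B, C, D}
read 0: {E}
read 0: {D, E}
read 2: {C, D}
read 2: {B, C, F}
read 1: {D, E, F}
Final reachable set {D, E, F} has 3 states.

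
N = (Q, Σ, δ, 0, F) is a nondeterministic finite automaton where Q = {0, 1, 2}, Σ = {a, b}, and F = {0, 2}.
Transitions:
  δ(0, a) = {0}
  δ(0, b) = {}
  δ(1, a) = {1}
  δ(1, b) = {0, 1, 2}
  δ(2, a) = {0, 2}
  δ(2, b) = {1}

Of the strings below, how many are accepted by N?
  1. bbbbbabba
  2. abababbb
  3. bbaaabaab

0

bbbbbabba: rejected
abababbb: rejected
bbaaabaab: rejected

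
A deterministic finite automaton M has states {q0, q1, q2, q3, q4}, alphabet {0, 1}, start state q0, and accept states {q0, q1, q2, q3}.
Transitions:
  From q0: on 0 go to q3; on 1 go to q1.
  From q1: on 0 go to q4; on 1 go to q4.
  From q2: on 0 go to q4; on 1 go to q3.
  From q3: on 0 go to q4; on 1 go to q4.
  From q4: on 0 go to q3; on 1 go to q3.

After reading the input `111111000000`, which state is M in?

q4

q0 --1--> q1
q1 --1--> q4
q4 --1--> q3
q3 --1--> q4
q4 --1--> q3
q3 --1--> q4
q4 --0--> q3
q3 --0--> q4
q4 --0--> q3
q3 --0--> q4
q4 --0--> q3
q3 --0--> q4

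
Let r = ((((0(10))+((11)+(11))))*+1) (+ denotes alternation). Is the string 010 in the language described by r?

yes

The left alternative (((0(10))+((11)+(11))))* matches 010.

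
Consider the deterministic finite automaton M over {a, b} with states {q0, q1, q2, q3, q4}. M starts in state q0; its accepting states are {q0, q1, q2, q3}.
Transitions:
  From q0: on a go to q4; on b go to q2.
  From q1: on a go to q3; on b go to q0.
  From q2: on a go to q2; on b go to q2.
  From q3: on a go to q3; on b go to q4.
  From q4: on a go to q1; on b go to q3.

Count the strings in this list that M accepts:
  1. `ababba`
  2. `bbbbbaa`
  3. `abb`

2

`ababba`: accepted
`bbbbbaa`: accepted
`abb`: rejected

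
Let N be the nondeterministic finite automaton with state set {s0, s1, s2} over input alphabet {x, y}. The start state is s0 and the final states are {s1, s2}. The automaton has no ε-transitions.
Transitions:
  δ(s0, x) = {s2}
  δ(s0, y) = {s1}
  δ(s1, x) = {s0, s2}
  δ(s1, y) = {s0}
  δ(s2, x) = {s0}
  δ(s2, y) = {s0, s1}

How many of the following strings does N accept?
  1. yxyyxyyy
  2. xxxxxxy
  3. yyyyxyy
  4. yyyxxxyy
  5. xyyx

yxyyxyyy: accepted
xxxxxxy: accepted
yyyyxyy: accepted
yyyxxxyy: accepted
xyyx: accepted

5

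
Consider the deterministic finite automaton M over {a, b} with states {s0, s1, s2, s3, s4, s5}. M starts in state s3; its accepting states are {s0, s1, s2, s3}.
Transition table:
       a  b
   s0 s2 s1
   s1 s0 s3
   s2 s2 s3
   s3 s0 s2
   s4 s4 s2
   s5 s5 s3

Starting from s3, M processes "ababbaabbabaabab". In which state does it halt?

s3 --a--> s0
s0 --b--> s1
s1 --a--> s0
s0 --b--> s1
s1 --b--> s3
s3 --a--> s0
s0 --a--> s2
s2 --b--> s3
s3 --b--> s2
s2 --a--> s2
s2 --b--> s3
s3 --a--> s0
s0 --a--> s2
s2 --b--> s3
s3 --a--> s0
s0 --b--> s1

s1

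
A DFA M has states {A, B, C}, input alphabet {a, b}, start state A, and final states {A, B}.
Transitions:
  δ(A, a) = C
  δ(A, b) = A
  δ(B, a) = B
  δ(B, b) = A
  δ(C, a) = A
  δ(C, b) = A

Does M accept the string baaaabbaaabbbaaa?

A --b--> A
A --a--> C
C --a--> A
A --a--> C
C --a--> A
A --b--> A
A --b--> A
A --a--> C
C --a--> A
A --a--> C
C --b--> A
A --b--> A
A --b--> A
A --a--> C
C --a--> A
A --a--> C
End in state C, which is not an accepting state.

rejected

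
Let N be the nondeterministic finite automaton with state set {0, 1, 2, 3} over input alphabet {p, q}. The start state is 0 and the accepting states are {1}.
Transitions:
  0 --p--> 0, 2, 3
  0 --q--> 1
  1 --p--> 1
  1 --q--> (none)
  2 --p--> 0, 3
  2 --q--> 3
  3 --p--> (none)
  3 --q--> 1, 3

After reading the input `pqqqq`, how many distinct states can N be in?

Start: {0}
read p: {0, 2, 3}
read q: {1, 3}
read q: {1, 3}
read q: {1, 3}
read q: {1, 3}
Final reachable set {1, 3} has 2 states.

2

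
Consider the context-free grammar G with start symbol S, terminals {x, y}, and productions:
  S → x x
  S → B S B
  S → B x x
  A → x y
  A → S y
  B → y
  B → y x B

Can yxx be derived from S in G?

yes

S ⇒ Bxx ⇒ yxx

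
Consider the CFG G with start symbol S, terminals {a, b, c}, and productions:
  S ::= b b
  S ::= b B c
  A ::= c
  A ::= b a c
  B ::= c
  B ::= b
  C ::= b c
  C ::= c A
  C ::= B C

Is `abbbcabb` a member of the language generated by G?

no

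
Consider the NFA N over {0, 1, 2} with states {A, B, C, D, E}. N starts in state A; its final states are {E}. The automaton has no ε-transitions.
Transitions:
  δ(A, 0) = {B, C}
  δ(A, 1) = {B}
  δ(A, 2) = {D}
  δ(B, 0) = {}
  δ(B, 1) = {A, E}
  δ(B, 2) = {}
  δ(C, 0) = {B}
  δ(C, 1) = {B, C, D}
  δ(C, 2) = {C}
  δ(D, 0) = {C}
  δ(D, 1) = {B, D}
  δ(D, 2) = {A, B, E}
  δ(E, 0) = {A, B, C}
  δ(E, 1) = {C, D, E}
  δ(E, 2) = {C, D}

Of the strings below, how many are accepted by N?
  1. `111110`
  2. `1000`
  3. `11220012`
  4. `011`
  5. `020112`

`111110`: rejected
`1000`: rejected
`11220012`: accepted
`011`: accepted
`020112`: accepted

3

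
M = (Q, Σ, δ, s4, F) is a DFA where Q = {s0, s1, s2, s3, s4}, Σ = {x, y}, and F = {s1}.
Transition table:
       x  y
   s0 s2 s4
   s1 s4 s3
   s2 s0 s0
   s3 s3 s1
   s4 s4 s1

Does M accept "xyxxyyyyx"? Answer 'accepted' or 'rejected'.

s4 --x--> s4
s4 --y--> s1
s1 --x--> s4
s4 --x--> s4
s4 --y--> s1
s1 --y--> s3
s3 --y--> s1
s1 --y--> s3
s3 --x--> s3
End in state s3, which is not an accepting state.

rejected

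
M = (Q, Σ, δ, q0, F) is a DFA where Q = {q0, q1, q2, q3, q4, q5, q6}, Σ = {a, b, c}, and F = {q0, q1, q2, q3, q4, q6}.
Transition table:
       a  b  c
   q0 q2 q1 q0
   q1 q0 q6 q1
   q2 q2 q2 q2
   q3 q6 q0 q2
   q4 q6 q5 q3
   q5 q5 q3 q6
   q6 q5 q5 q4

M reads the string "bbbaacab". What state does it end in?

q3

q0 --b--> q1
q1 --b--> q6
q6 --b--> q5
q5 --a--> q5
q5 --a--> q5
q5 --c--> q6
q6 --a--> q5
q5 --b--> q3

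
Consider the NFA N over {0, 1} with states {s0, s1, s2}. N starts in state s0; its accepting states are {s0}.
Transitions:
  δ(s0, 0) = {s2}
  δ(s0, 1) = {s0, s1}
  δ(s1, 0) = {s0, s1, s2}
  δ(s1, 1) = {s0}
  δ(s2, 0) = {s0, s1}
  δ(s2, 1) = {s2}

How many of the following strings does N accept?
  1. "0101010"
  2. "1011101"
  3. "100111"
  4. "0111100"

"0101010": accepted
"1011101": accepted
"100111": accepted
"0111100": accepted

4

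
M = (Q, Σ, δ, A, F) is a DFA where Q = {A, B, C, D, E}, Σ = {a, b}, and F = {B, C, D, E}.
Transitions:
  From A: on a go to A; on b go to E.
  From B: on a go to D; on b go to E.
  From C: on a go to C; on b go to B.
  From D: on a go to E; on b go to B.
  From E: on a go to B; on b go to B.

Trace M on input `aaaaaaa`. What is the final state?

A --a--> A
A --a--> A
A --a--> A
A --a--> A
A --a--> A
A --a--> A
A --a--> A

A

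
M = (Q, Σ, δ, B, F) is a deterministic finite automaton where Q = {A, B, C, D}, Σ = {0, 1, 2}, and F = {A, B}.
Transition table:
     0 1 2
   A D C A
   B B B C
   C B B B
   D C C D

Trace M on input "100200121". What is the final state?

B

B --1--> B
B --0--> B
B --0--> B
B --2--> C
C --0--> B
B --0--> B
B --1--> B
B --2--> C
C --1--> B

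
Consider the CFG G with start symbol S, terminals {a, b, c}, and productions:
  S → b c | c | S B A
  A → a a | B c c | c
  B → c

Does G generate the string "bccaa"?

S ⇒ SBA ⇒ bcBA ⇒ bccA ⇒ bccaa

yes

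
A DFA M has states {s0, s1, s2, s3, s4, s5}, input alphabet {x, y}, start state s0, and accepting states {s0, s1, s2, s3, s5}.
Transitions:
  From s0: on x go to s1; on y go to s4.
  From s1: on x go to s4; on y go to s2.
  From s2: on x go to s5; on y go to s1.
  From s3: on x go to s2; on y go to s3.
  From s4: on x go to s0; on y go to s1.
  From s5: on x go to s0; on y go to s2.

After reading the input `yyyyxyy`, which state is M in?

s2

s0 --y--> s4
s4 --y--> s1
s1 --y--> s2
s2 --y--> s1
s1 --x--> s4
s4 --y--> s1
s1 --y--> s2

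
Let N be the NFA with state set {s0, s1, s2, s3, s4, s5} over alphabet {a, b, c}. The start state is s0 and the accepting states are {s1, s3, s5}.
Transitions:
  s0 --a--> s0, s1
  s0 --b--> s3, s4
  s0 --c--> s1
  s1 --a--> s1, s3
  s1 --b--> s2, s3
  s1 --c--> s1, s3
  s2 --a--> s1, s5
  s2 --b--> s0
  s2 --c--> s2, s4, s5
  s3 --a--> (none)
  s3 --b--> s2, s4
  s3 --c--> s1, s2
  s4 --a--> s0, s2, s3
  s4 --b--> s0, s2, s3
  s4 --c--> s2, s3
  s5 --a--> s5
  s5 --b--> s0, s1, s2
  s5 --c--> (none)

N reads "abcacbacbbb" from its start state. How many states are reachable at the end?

4

Start: {s0}
read a: {s0, s1}
read b: {s2, s3, s4}
read c: {s1, s2, s3, s4, s5}
read a: {s0, s1, s2, s3, s5}
read c: {s1, s2, s3, s4, s5}
read b: {s0, s1, s2, s3, s4}
read a: {s0, s1, s2, s3, s5}
read c: {s1, s2, s3, s4, s5}
read b: {s0, s1, s2, s3, s4}
read b: {s0, s2, s3, s4}
read b: {s0, s2, s3, s4}
Final reachable set {s0, s2, s3, s4} has 4 states.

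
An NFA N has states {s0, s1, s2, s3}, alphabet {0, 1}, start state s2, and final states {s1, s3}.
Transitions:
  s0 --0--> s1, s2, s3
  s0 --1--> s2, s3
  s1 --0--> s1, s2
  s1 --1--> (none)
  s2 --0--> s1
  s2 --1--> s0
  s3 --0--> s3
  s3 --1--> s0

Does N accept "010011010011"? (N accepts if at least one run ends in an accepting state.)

rejected

Start: {s2}
read 0: {s1}
read 1: {}
The reachable set is empty and stays empty for the remaining 10 symbols.
Reachable ∩ accepting = {} — empty.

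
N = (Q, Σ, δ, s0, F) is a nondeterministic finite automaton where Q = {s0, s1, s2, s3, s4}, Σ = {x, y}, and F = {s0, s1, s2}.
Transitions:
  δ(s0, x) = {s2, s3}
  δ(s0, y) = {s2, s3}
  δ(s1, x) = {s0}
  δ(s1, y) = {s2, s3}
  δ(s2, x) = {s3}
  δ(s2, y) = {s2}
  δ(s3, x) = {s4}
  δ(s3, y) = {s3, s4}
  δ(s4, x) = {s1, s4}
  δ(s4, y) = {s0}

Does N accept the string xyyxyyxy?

Start: {s0}
read x: {s2, s3}
read y: {s2, s3, s4}
read y: {s0, s2, s3, s4}
read x: {s1, s2, s3, s4}
read y: {s0, s2, s3, s4}
read y: {s0, s2, s3, s4}
read x: {s1, s2, s3, s4}
read y: {s0, s2, s3, s4}
Reachable ∩ accepting = {s0, s2} — nonempty.

accepted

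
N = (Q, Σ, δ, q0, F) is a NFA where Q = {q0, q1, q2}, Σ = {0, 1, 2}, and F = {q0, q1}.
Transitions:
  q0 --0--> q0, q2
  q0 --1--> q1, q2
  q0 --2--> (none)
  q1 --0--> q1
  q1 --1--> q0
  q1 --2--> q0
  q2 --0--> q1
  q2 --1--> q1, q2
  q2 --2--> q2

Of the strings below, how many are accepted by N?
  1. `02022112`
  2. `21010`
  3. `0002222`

`02022112`: rejected
`21010`: rejected
`0002222`: rejected

0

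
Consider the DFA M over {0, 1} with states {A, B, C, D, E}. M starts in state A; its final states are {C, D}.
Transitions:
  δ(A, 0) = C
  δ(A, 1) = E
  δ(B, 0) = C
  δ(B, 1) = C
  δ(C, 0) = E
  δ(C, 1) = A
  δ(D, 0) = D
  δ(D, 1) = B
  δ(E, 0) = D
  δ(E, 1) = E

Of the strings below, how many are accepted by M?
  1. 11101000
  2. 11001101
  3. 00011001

1

11101000: accepted
11001101: rejected
00011001: rejected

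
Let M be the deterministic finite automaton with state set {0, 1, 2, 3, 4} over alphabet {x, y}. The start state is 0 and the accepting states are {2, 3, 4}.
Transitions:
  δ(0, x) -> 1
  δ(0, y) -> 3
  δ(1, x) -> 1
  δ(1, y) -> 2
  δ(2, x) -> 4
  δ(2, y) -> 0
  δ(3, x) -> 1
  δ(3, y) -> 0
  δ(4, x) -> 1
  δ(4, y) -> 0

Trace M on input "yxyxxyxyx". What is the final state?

1

0 --y--> 3
3 --x--> 1
1 --y--> 2
2 --x--> 4
4 --x--> 1
1 --y--> 2
2 --x--> 4
4 --y--> 0
0 --x--> 1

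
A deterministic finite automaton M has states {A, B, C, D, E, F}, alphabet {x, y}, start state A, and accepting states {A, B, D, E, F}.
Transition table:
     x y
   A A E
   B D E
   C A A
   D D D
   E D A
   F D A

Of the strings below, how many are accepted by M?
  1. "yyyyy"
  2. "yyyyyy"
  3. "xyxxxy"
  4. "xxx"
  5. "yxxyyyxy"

"yyyyy": accepted
"yyyyyy": accepted
"xyxxxy": accepted
"xxx": accepted
"yxxyyyxy": accepted

5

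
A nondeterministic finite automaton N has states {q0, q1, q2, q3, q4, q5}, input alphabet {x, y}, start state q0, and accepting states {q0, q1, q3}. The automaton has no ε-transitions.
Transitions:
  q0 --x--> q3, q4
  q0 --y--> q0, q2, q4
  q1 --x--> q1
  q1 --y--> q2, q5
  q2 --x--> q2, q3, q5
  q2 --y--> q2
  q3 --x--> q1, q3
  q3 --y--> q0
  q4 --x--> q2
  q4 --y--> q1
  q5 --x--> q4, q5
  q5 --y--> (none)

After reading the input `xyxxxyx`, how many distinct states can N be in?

Start: {q0}
read x: {q3, q4}
read y: {q0, q1}
read x: {q1, q3, q4}
read x: {q1, q2, q3}
read x: {q1, q2, q3, q5}
read y: {q0, q2, q5}
read x: {q2, q3, q4, q5}
Final reachable set {q2, q3, q4, q5} has 4 states.

4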